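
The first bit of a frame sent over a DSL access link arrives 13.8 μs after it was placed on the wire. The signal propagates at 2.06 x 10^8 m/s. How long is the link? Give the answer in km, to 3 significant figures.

d = s × t_prop = 206000000 × 1.38e-05 = 2.84 km.

2.84 km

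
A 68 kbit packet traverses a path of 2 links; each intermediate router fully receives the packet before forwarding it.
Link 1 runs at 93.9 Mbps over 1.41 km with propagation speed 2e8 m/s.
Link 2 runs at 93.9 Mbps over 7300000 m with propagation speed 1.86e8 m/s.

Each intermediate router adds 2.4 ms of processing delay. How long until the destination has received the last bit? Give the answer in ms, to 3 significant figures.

43.1 ms

L = 68000 bits.
Transmission delay per hop = L/R = 68000/93900000 = 0.724175 ms; 2 hops → 1.44835 ms.
Propagation delays (d/s per hop): 0.00705, 39.2473 ms; sum = 39.2544 ms.
Processing at 1 router(s): 1 × 2.4 ms = 2.4 ms.
End-to-end = 43.1 ms.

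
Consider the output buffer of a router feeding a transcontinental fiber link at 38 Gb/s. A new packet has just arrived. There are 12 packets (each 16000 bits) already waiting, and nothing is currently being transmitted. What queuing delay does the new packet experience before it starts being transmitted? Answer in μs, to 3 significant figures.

Each queued packet: L/R = 16000/38000000000 = 0.421053 μs.
12 queued → 5.05263 μs.
Queuing delay = 5.05 μs.

5.05 μs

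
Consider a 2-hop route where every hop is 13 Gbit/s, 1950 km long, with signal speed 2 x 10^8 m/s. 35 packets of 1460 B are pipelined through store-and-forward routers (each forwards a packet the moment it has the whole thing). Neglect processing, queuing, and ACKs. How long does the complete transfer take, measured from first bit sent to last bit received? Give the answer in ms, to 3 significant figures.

19.5 ms

Per-hop transmission t_tx = L/R = 11680/13000000000 = 0.000898462 ms.
Per-hop propagation t_prop = 1950000/200000000 = 9.75 ms.
Pipeline fill: first packet needs 2·t_tx to clear all hops; remaining 34 packets each add one t_tx.
Total = (2+35-1)·t_tx + 2·t_prop = 36·0.000898462 + 2·9.75 = 19.5 ms.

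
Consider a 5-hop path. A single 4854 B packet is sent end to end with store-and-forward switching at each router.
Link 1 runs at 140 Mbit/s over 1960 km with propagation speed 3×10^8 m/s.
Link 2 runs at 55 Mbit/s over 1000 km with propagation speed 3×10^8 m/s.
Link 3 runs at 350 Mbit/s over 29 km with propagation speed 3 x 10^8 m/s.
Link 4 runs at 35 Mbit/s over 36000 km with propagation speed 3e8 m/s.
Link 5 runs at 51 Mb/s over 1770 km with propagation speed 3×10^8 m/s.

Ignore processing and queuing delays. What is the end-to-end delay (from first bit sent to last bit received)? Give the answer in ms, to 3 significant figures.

L = 4854 × 8 = 38832 bits.
Transmission delays (L/R per hop): 0.277371, 0.706036, 0.110949, 1.10949, 0.761412 ms; sum = 2.96525 ms.
Propagation delays (d/s per hop): 6.53333, 3.33333, 0.0966667, 120, 5.9 ms; sum = 135.863 ms.
End-to-end = 139 ms.

139 ms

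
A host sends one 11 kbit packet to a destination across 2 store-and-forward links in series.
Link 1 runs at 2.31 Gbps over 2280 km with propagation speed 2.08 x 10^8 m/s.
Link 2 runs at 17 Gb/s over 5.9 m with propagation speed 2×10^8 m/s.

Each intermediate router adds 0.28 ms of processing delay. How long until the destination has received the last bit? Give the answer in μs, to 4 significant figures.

11250 μs

L = 11000 bits.
Transmission delays (L/R per hop): 4.7619, 0.647059 μs; sum = 5.40896 μs.
Propagation delays (d/s per hop): 10961.5, 0.0295 μs; sum = 10961.6 μs.
Processing at 1 router(s): 1 × 0.28 ms = 280 μs.
End-to-end = 11250 μs.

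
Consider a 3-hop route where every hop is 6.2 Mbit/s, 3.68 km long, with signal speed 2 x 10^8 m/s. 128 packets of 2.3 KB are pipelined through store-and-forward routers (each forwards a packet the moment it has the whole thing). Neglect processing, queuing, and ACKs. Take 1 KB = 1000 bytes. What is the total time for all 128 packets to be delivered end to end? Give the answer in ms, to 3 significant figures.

Per-hop transmission t_tx = L/R = 18400/6200000 = 2.96774 ms.
Per-hop propagation t_prop = 3680/200000000 = 0.0184 ms.
Pipeline fill: first packet needs 3·t_tx to clear all hops; remaining 127 packets each add one t_tx.
Total = (3+128-1)·t_tx + 3·t_prop = 130·2.96774 + 3·0.0184 = 386 ms.

386 ms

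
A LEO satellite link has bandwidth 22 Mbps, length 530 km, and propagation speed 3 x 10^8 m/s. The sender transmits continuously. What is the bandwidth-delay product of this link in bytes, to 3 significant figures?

Propagation delay = 530000 / 300000000 = 0.00176667 s.
BDP = R × t_prop = 22000000 × 0.00176667 = 38866.7 bits.
In bytes: 38866.7/8 = 4860 bytes.

4860 bytes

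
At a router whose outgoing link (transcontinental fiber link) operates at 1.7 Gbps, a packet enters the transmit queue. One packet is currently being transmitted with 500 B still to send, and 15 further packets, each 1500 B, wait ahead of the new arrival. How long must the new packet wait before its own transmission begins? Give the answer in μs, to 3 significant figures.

108 μs

Each queued packet: L/R = 12000/1700000000 = 7.05882 μs.
15 queued → 105.882 μs.
Plus remaining 4000 bits of current packet: 2.35294 μs.
Queuing delay = 108 μs.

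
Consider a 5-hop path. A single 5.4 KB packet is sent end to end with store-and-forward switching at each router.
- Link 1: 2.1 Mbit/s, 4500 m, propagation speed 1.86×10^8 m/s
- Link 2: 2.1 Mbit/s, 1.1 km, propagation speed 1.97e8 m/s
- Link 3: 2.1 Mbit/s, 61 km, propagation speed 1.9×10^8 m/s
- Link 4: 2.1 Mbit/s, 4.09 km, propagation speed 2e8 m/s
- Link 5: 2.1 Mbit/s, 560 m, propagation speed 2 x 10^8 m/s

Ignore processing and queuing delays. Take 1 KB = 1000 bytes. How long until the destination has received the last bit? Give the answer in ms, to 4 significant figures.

L = 43200 bits.
Transmission delay per hop = L/R = 43200/2100000 = 20.5714 ms; 5 hops → 102.857 ms.
Propagation delays (d/s per hop): 0.0241935, 0.00558376, 0.321053, 0.02045, 0.0028 ms; sum = 0.37408 ms.
End-to-end = 103.2 ms.

103.2 ms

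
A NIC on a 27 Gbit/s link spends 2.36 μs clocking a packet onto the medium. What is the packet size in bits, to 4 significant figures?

63720 bits

L = R × t_tx = 27000000000 b/s × 2.36e-06 s = 63720 bits.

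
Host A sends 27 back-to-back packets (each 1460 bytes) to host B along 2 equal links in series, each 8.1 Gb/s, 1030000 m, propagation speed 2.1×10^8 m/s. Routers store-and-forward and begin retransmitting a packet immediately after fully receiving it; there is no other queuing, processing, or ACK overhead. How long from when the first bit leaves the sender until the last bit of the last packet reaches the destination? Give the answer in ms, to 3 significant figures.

9.85 ms

Per-hop transmission t_tx = L/R = 11680/8100000000 = 0.00144198 ms.
Per-hop propagation t_prop = 1030000/210000000 = 4.90476 ms.
Pipeline fill: first packet needs 2·t_tx to clear all hops; remaining 26 packets each add one t_tx.
Total = (2+27-1)·t_tx + 2·t_prop = 28·0.00144198 + 2·4.90476 = 9.85 ms.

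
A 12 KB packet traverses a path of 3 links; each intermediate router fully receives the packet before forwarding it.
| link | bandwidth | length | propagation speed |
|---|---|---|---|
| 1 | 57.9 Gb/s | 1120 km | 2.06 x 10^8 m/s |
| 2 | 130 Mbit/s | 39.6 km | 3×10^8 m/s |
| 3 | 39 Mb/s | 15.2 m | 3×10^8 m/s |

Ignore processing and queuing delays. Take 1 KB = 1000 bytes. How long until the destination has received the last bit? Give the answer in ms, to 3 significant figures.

8.77 ms

L = 96000 bits.
Transmission delays (L/R per hop): 0.00165803, 0.738462, 2.46154 ms; sum = 3.20166 ms.
Propagation delays (d/s per hop): 5.43689, 0.132, 5.06667e-05 ms; sum = 5.56894 ms.
End-to-end = 8.77 ms.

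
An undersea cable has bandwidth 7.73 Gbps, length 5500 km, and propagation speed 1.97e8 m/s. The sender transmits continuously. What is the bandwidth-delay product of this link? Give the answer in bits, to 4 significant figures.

Propagation delay = 5500000 / 197000000 = 0.0279188 s.
BDP = R × t_prop = 7730000000 × 0.0279188 = 215812000 bits.

215800000 bits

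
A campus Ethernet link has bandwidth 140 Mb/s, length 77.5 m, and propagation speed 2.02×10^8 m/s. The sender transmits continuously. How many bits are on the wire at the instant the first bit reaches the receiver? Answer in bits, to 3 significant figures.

53.7 bits

Propagation delay = 77.5 / 202000000 = 3.83663e-07 s.
BDP = R × t_prop = 140000000 × 3.83663e-07 = 53.7129 bits.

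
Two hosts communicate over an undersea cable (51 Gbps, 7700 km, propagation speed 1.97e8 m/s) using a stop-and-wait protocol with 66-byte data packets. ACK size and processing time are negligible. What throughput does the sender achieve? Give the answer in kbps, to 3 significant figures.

t_tx = L/R = 528/51000000000 = 1.03529e-08 s.
t_prop = 7700000/197000000 = 0.0390863 s; RTT = 0.0781726 s.
Cycle = t_tx + RTT = 0.0781726 s.
Throughput = L / cycle = 528 / 0.0781726 = 6.75 kbps.

6.75 kbps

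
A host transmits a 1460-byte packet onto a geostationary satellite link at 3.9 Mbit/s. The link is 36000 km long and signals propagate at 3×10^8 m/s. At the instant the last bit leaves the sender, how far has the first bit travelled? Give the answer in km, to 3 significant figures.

898 km

t_tx = L/R = 11680/3900000 = 0.00299487 s.
Distance = s × t_tx = 300000000 × 0.00299487 = 898 km.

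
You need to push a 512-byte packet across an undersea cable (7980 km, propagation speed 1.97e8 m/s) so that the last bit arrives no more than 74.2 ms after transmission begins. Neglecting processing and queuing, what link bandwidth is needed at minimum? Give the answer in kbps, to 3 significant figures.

122 kbps

L = 4096 bits.
Propagation delay = 7980000 / 197000000 = 40.5076 ms.
Transmission budget = 74.2 − 40.5076 = 33.6924 ms.
R ≥ L / t_tx = 4096 bits / 0.0336924 s = 122 kbps.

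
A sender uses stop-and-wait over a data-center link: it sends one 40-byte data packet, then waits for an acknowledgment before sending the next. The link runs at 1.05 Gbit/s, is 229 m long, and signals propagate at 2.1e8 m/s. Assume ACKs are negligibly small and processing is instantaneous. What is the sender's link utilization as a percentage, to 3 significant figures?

12.3 %

t_tx = L/R = 320/1050000000 = 3.04762e-07 s.
t_prop = 229/210000000 = 1.09048e-06 s; RTT = 2.18095e-06 s.
Cycle = t_tx + RTT = 2.48571e-06 s.
Utilization = t_tx / cycle = 3.04762e-07/2.48571e-06 = 12.3 %.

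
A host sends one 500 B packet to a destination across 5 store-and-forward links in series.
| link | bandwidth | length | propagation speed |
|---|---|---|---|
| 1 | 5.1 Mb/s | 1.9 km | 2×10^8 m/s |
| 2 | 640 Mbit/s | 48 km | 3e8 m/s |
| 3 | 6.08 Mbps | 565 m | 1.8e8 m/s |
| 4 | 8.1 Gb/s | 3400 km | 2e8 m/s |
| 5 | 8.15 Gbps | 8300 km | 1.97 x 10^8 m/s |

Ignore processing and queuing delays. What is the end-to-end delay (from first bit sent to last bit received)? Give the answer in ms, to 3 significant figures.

L = 500 × 8 = 4000 bits.
Transmission delays (L/R per hop): 0.784314, 0.00625, 0.657895, 0.000493827, 0.000490798 ms; sum = 1.44944 ms.
Propagation delays (d/s per hop): 0.0095, 0.16, 0.00313889, 17, 42.132 ms; sum = 59.3046 ms.
End-to-end = 60.8 ms.

60.8 ms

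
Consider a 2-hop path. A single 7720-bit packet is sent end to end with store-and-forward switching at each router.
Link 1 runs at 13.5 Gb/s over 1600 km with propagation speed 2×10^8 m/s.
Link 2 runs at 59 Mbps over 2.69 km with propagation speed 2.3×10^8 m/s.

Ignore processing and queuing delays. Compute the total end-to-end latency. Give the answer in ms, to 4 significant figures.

Transmission delays (L/R per hop): 0.000571852, 0.130847 ms; sum = 0.131419 ms.
Propagation delays (d/s per hop): 8, 0.0116957 ms; sum = 8.0117 ms.
End-to-end = 8.143 ms.

8.143 ms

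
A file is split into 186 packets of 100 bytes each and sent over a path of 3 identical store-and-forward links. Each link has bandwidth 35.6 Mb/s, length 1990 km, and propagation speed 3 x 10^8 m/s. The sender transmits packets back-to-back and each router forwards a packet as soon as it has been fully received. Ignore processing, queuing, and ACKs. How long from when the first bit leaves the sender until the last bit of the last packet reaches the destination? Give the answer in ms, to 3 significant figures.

24.1 ms

Per-hop transmission t_tx = L/R = 800/35600000 = 0.0224719 ms.
Per-hop propagation t_prop = 1990000/300000000 = 6.63333 ms.
Pipeline fill: first packet needs 3·t_tx to clear all hops; remaining 185 packets each add one t_tx.
Total = (3+186-1)·t_tx + 3·t_prop = 188·0.0224719 + 3·6.63333 = 24.1 ms.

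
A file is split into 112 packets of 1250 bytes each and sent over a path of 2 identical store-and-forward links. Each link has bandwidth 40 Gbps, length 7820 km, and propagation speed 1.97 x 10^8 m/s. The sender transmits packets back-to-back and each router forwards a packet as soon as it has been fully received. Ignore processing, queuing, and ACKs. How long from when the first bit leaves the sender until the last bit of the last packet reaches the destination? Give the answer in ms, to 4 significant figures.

Per-hop transmission t_tx = L/R = 10000/40000000000 = 0.00025 ms.
Per-hop propagation t_prop = 7820000/197000000 = 39.6954 ms.
Pipeline fill: first packet needs 2·t_tx to clear all hops; remaining 111 packets each add one t_tx.
Total = (2+112-1)·t_tx + 2·t_prop = 113·0.00025 + 2·39.6954 = 79.42 ms.

79.42 ms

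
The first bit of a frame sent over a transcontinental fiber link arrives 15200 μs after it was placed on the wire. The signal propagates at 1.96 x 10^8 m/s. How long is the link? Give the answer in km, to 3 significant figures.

2980 km

d = s × t_prop = 196000000 × 0.0152 = 2980 km.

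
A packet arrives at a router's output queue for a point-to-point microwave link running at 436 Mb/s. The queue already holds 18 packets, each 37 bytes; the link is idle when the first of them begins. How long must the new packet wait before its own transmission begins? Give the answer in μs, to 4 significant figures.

Each queued packet: L/R = 296/436000000 = 0.678899 μs.
18 queued → 12.2202 μs.
Queuing delay = 12.22 μs.

12.22 μs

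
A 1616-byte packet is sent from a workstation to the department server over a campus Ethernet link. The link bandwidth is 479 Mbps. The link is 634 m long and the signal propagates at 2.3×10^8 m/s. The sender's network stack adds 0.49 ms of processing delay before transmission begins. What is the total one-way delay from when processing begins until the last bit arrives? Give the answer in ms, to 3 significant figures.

0.520 ms

L = 1616 × 8 = 12928 bits.
Transmission delay = L/R = 12928 / 479000000 = 0.0269896 ms.
Propagation delay = d/s = 634 m / 2.3e+08 m/s = 0.00275652 ms.
Plus processing delay 0.49 ms = 0.49 ms.
Total = 0.520 ms.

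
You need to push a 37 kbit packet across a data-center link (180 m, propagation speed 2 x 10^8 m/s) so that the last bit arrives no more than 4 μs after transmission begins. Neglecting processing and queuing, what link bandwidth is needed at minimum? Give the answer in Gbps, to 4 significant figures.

11.94 Gbps

Propagation delay = 180 / 200000000 = 0.9 μs.
Transmission budget = 4 − 0.9 = 3.1 μs.
R ≥ L / t_tx = 37000 bits / 3.1e-06 s = 11.94 Gbps.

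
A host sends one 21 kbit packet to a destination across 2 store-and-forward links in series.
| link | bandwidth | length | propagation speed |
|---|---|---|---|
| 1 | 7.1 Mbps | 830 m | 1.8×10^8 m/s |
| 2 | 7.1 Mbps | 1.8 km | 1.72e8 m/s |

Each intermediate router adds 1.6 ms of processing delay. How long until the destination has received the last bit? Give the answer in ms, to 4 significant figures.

L = 21000 bits.
Transmission delay per hop = L/R = 21000/7100000 = 2.95775 ms; 2 hops → 5.91549 ms.
Propagation delays (d/s per hop): 0.00461111, 0.0104651 ms; sum = 0.0150762 ms.
Processing at 1 router(s): 1 × 1.6 ms = 1.6 ms.
End-to-end = 7.531 ms.

7.531 ms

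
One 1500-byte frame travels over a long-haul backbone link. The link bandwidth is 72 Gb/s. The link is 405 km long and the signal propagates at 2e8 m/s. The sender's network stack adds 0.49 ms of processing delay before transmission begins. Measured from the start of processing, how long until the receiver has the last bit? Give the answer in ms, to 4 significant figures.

L = 1500 × 8 = 12000 bits.
Transmission delay = L/R = 12000 / 72000000000 = 0.000166667 ms.
Propagation delay = d/s = 405000 m / 200000000 m/s = 2.025 ms.
Plus processing delay 0.49 ms = 0.49 ms.
Total = 2.515 ms.

2.515 ms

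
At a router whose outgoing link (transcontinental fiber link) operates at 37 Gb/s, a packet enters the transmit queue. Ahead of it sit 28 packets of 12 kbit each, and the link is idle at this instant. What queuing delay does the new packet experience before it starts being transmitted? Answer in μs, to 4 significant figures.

Each queued packet: L/R = 12000/37000000000 = 0.324324 μs.
28 queued → 9.08108 μs.
Queuing delay = 9.081 μs.

9.081 μs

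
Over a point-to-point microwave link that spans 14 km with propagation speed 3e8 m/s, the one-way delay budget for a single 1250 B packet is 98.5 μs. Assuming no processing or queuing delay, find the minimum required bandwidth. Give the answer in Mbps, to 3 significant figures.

193 Mbps

L = 10000 bits.
Propagation delay = 14000 / 300000000 = 46.6667 μs.
Transmission budget = 98.5 − 46.6667 = 51.8333 μs.
R ≥ L / t_tx = 10000 bits / 5.18333e-05 s = 193 Mbps.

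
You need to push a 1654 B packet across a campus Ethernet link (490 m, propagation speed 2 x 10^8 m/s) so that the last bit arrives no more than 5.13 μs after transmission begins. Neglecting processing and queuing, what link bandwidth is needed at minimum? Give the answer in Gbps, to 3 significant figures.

L = 13232 bits.
Propagation delay = 490 / 200000000 = 2.45 μs.
Transmission budget = 5.13 − 2.45 = 2.68 μs.
R ≥ L / t_tx = 13232 bits / 2.68e-06 s = 4.94 Gbps.

4.94 Gbps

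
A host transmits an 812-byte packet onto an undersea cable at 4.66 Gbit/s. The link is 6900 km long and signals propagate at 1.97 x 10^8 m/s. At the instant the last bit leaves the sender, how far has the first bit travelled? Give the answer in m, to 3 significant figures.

275 m

t_tx = L/R = 6496/4660000000 = 1.39399e-06 s.
Distance = s × t_tx = 197000000 × 1.39399e-06 = 275 m.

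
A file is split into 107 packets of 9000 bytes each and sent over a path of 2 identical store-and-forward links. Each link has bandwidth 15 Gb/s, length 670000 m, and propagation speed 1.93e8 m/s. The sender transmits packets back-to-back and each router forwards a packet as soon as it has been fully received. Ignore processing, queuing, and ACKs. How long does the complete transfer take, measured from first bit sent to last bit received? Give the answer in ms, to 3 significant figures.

Per-hop transmission t_tx = L/R = 72000/15000000000 = 0.0048 ms.
Per-hop propagation t_prop = 670000/193000000 = 3.4715 ms.
Pipeline fill: first packet needs 2·t_tx to clear all hops; remaining 106 packets each add one t_tx.
Total = (2+107-1)·t_tx + 2·t_prop = 108·0.0048 + 2·3.4715 = 7.46 ms.

7.46 ms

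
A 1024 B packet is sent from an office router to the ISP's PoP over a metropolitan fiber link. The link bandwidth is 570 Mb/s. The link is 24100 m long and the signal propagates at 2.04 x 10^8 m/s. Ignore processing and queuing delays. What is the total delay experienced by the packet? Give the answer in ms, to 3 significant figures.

L = 1024 × 8 = 8192 bits.
Transmission delay = L/R = 8192 / 570000000 = 0.0143719 ms.
Propagation delay = d/s = 24100 m / 204000000 m/s = 0.118137 ms.
Total = 0.133 ms.

0.133 ms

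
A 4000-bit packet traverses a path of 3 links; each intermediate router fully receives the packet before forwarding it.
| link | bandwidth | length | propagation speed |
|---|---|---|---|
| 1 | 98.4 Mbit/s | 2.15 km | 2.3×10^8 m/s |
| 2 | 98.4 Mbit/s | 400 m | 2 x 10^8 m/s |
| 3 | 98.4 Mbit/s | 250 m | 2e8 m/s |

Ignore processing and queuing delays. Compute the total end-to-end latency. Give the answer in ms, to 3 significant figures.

Transmission delay per hop = L/R = 4000/98400000 = 0.0406504 ms; 3 hops → 0.121951 ms.
Propagation delays (d/s per hop): 0.00934783, 0.002, 0.00125 ms; sum = 0.0125978 ms.
End-to-end = 0.135 ms.

0.135 ms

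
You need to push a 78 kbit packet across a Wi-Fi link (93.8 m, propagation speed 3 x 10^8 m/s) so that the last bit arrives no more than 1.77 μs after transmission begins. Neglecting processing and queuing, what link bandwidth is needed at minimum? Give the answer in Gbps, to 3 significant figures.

53.5 Gbps

Propagation delay = 93.8 / 300000000 = 0.312667 μs.
Transmission budget = 1.77 − 0.312667 = 1.45733 μs.
R ≥ L / t_tx = 78000 bits / 1.45733e-06 s = 53.5 Gbps.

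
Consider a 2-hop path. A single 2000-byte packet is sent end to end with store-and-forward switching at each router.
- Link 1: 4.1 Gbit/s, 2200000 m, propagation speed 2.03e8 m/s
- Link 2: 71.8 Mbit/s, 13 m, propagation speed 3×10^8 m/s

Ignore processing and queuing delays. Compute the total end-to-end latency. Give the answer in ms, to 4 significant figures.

L = 2000 × 8 = 16000 bits.
Transmission delays (L/R per hop): 0.00390244, 0.222841 ms; sum = 0.226744 ms.
Propagation delays (d/s per hop): 10.8374, 4.33333e-05 ms; sum = 10.8375 ms.
End-to-end = 11.06 ms.

11.06 ms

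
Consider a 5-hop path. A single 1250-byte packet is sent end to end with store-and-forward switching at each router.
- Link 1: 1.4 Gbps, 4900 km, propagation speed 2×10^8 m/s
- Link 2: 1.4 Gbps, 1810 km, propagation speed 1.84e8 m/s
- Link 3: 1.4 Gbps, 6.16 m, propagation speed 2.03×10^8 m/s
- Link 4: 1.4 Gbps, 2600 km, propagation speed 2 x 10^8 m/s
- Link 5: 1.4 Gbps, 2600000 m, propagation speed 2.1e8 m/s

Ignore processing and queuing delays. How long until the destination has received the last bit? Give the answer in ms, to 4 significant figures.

L = 1250 × 8 = 10000 bits.
Transmission delay per hop = L/R = 10000/1400000000 = 0.00714286 ms; 5 hops → 0.0357143 ms.
Propagation delays (d/s per hop): 24.5, 9.83696, 3.03448e-05, 13, 12.381 ms; sum = 59.7179 ms.
End-to-end = 59.75 ms.

59.75 ms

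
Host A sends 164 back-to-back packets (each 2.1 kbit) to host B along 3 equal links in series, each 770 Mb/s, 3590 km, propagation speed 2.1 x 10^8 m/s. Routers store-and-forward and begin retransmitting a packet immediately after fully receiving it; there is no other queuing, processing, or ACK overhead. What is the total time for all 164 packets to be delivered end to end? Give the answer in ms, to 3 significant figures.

51.7 ms

Per-hop transmission t_tx = L/R = 2100/770000000 = 0.00272727 ms.
Per-hop propagation t_prop = 3590000/210000000 = 17.0952 ms.
Pipeline fill: first packet needs 3·t_tx to clear all hops; remaining 163 packets each add one t_tx.
Total = (3+164-1)·t_tx + 3·t_prop = 166·0.00272727 + 3·17.0952 = 51.7 ms.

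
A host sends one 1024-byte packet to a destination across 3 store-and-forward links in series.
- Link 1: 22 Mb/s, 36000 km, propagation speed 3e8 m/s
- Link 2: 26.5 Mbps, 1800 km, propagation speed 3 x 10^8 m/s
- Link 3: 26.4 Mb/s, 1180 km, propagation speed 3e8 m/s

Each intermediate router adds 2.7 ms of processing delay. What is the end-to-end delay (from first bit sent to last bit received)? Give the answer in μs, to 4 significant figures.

L = 1024 × 8 = 8192 bits.
Transmission delays (L/R per hop): 372.364, 309.132, 310.303 μs; sum = 991.799 μs.
Propagation delays (d/s per hop): 120000, 6000, 3933.33 μs; sum = 129933 μs.
Processing at 2 router(s): 2 × 2.7 ms = 5400 μs.
End-to-end = 136300 μs.

136300 μs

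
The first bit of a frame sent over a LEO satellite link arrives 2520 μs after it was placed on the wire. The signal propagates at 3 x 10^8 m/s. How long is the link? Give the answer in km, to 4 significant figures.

756.0 km

d = s × t_prop = 300000000 × 0.00252 = 756.0 km.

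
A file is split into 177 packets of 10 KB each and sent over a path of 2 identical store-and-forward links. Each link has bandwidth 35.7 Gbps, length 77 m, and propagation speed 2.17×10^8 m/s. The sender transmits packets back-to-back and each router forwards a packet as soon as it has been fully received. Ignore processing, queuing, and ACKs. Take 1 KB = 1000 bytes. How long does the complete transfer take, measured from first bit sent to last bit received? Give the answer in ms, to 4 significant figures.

0.3996 ms

Per-hop transmission t_tx = L/R = 80000/35700000000 = 0.0022409 ms.
Per-hop propagation t_prop = 77/217000000 = 0.000354839 ms.
Pipeline fill: first packet needs 2·t_tx to clear all hops; remaining 176 packets each add one t_tx.
Total = (2+177-1)·t_tx + 2·t_prop = 178·0.0022409 + 2·0.000354839 = 0.3996 ms.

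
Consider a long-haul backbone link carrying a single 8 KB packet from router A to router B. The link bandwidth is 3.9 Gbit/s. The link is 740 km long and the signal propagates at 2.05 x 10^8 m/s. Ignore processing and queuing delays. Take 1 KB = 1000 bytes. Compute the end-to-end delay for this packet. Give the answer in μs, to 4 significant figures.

L = 64000 bits.
Transmission delay = L/R = 64000 / 3900000000 = 16.4103 μs.
Propagation delay = d/s = 740000 m / 2.05e+08 m/s = 3609.76 μs.
Total = 3626 μs.

3626 μs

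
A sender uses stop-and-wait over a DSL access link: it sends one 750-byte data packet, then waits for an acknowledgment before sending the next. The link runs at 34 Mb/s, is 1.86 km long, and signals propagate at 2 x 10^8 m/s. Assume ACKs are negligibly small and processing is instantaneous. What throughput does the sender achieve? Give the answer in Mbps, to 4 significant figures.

30.76 Mbps

t_tx = L/R = 6000/34000000 = 0.000176471 s.
t_prop = 1860/200000000 = 9.3e-06 s; RTT = 1.86e-05 s.
Cycle = t_tx + RTT = 0.000195071 s.
Throughput = L / cycle = 6000 / 0.000195071 = 30.76 Mbps.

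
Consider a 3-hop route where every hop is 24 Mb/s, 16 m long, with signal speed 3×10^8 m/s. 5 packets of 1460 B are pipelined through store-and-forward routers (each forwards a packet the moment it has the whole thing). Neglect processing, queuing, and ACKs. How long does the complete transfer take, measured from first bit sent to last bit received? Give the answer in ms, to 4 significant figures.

Per-hop transmission t_tx = L/R = 11680/24000000 = 0.486667 ms.
Per-hop propagation t_prop = 16/300000000 = 5.33333e-05 ms.
Pipeline fill: first packet needs 3·t_tx to clear all hops; remaining 4 packets each add one t_tx.
Total = (3+5-1)·t_tx + 3·t_prop = 7·0.486667 + 3·5.33333e-05 = 3.407 ms.

3.407 ms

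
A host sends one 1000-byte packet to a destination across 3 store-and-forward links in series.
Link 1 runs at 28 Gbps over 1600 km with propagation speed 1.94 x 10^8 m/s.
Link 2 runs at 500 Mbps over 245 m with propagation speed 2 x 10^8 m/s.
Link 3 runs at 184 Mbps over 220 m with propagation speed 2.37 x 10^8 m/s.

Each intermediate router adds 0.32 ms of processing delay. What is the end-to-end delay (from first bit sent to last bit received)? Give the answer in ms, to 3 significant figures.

L = 1000 × 8 = 8000 bits.
Transmission delays (L/R per hop): 0.000285714, 0.016, 0.0434783 ms; sum = 0.059764 ms.
Propagation delays (d/s per hop): 8.24742, 0.001225, 0.00092827 ms; sum = 8.24958 ms.
Processing at 2 router(s): 2 × 0.32 ms = 0.64 ms.
End-to-end = 8.95 ms.

8.95 ms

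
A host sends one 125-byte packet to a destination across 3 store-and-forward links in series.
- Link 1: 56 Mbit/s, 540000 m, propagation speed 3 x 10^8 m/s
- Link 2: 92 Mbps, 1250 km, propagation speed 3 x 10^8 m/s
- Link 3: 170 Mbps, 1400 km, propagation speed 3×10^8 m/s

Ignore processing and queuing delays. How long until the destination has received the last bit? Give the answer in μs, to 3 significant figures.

L = 125 × 8 = 1000 bits.
Transmission delays (L/R per hop): 17.8571, 10.8696, 5.88235 μs; sum = 34.6091 μs.
Propagation delays (d/s per hop): 1800, 4166.67, 4666.67 μs; sum = 10633.3 μs.
End-to-end = 10700 μs.

10700 μs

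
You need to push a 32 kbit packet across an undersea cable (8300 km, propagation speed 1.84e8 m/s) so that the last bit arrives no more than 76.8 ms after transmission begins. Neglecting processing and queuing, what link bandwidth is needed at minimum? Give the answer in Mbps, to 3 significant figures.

1.01 Mbps

Propagation delay = 8300000 / 184000000 = 45.1087 ms.
Transmission budget = 76.8 − 45.1087 = 31.6913 ms.
R ≥ L / t_tx = 32000 bits / 0.0316913 s = 1.01 Mbps.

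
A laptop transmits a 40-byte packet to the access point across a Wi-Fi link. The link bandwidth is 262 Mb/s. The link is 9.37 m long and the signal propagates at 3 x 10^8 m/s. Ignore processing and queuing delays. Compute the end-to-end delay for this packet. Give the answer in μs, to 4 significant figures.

L = 40 × 8 = 320 bits.
Transmission delay = L/R = 320 / 262000000 = 1.22137 μs.
Propagation delay = d/s = 9.37 m / 300000000 m/s = 0.0312333 μs.
Total = 1.253 μs.

1.253 μs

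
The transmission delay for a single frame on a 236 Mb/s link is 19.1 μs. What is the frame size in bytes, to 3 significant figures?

563 bytes

L = R × t_tx = 236000000 b/s × 1.91e-05 s = 4507.6 bits.
In bytes: 4507.6 / 8 = 563 bytes.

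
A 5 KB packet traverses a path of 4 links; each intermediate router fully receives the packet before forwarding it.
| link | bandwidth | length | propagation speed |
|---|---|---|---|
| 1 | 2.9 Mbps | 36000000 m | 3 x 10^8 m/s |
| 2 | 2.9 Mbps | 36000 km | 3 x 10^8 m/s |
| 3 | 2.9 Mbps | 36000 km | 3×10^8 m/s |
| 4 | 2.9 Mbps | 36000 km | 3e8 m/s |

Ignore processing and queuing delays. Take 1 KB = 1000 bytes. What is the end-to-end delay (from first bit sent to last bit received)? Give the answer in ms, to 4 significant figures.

535.2 ms

L = 40000 bits.
Transmission delay per hop = L/R = 40000/2900000 = 13.7931 ms; 4 hops → 55.1724 ms.
Propagation delays (d/s per hop): 120, 120, 120, 120 ms; sum = 480 ms.
End-to-end = 535.2 ms.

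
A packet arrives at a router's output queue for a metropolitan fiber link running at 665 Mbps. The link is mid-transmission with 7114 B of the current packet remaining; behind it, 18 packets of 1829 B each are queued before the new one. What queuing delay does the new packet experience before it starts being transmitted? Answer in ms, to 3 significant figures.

Each queued packet: L/R = 14632/665000000 = 0.022003 ms.
18 queued → 0.396054 ms.
Plus remaining 56912 bits of current packet: 0.085582 ms.
Queuing delay = 0.482 ms.

0.482 ms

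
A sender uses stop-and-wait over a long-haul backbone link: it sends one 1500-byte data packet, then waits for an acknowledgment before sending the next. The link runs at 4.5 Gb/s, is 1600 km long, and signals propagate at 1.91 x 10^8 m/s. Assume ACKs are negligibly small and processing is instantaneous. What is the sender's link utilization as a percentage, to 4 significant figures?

0.01591 %

t_tx = L/R = 12000/4500000000 = 2.66667e-06 s.
t_prop = 1600000/191000000 = 0.00837696 s; RTT = 0.0167539 s.
Cycle = t_tx + RTT = 0.0167566 s.
Utilization = t_tx / cycle = 2.66667e-06/0.0167566 = 0.01591 %.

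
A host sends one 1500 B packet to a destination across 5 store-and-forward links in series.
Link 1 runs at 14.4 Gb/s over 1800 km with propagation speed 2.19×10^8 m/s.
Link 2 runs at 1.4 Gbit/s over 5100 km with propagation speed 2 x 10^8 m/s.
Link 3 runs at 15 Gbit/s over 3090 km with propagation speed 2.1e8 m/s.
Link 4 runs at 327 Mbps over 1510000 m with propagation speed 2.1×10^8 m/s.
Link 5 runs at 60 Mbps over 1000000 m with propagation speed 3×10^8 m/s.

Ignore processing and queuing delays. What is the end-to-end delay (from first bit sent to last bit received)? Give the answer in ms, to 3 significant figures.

59.2 ms

L = 1500 × 8 = 12000 bits.
Transmission delays (L/R per hop): 0.000833333, 0.00857143, 0.0008, 0.0366972, 0.2 ms; sum = 0.246902 ms.
Propagation delays (d/s per hop): 8.21918, 25.5, 14.7143, 7.19048, 3.33333 ms; sum = 58.9573 ms.
End-to-end = 59.2 ms.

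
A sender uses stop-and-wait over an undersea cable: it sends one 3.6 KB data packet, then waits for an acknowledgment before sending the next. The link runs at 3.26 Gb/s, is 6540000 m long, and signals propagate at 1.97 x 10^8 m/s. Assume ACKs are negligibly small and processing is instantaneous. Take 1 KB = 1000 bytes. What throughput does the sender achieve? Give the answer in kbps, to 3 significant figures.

434 kbps

t_tx = L/R = 28800/3260000000 = 8.83436e-06 s.
t_prop = 6540000/197000000 = 0.033198 s; RTT = 0.0663959 s.
Cycle = t_tx + RTT = 0.0664048 s.
Throughput = L / cycle = 28800 / 0.0664048 = 434 kbps.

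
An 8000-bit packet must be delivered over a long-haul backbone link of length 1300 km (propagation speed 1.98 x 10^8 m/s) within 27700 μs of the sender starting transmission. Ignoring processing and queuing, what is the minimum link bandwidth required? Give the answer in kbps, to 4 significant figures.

Propagation delay = 1300000 / 198000000 = 6565.66 μs.
Transmission budget = 27700 − 6565.66 = 21134.3 μs.
R ≥ L / t_tx = 8000 bits / 0.0211343 s = 378.5 kbps.

378.5 kbps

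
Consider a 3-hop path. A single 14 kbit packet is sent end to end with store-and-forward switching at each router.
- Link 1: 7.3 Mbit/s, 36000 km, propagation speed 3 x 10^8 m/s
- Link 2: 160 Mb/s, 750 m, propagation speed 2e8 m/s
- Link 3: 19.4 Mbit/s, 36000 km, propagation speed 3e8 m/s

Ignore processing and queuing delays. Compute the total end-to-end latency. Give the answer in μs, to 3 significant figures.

243000 μs

L = 14000 bits.
Transmission delays (L/R per hop): 1917.81, 87.5, 721.649 μs; sum = 2726.96 μs.
Propagation delays (d/s per hop): 120000, 3.75, 120000 μs; sum = 240004 μs.
End-to-end = 243000 μs.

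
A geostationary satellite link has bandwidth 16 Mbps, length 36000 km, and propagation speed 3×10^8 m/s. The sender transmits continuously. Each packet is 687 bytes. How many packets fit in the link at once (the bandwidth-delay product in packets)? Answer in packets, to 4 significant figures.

Propagation delay = 36000000 / 300000000 = 0.12 s.
BDP = R × t_prop = 16000000 × 0.12 = 1920000 bits.
In packets of 5496 bits: 349.3 packets.

349.3 packets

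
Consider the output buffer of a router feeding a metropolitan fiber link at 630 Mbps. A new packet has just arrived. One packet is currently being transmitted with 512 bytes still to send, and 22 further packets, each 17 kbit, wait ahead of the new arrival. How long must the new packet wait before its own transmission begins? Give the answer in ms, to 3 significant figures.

Each queued packet: L/R = 17000/630000000 = 0.0269841 ms.
22 queued → 0.593651 ms.
Plus remaining 4096 bits of current packet: 0.00650159 ms.
Queuing delay = 0.600 ms.

0.600 ms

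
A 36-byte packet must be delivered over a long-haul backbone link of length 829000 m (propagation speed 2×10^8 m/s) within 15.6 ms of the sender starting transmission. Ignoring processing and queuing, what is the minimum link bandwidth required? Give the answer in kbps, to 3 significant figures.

25.1 kbps

L = 288 bits.
Propagation delay = 829000 / 200000000 = 4.145 ms.
Transmission budget = 15.6 − 4.145 = 11.455 ms.
R ≥ L / t_tx = 288 bits / 0.011455 s = 25.1 kbps.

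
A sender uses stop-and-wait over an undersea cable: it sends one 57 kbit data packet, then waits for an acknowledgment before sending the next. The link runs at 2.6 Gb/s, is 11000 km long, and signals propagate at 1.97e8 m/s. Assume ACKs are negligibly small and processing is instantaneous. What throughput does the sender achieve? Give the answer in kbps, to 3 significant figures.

510 kbps

t_tx = L/R = 57000/2600000000 = 2.19231e-05 s.
t_prop = 11000000/197000000 = 0.0558376 s; RTT = 0.111675 s.
Cycle = t_tx + RTT = 0.111697 s.
Throughput = L / cycle = 57000 / 0.111697 = 510 kbps.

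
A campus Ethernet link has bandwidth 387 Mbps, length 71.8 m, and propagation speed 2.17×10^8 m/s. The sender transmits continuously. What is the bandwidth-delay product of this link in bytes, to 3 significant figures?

16.0 bytes

Propagation delay = 71.8 / 217000000 = 3.30876e-07 s.
BDP = R × t_prop = 387000000 × 3.30876e-07 = 128.049 bits.
In bytes: 128.049/8 = 16.0 bytes.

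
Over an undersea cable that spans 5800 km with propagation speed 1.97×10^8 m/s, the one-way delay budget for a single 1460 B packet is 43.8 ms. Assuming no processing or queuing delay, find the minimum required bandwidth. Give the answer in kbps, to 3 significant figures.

813 kbps

L = 11680 bits.
Propagation delay = 5800000 / 197000000 = 29.4416 ms.
Transmission budget = 43.8 − 29.4416 = 14.3584 ms.
R ≥ L / t_tx = 11680 bits / 0.0143584 s = 813 kbps.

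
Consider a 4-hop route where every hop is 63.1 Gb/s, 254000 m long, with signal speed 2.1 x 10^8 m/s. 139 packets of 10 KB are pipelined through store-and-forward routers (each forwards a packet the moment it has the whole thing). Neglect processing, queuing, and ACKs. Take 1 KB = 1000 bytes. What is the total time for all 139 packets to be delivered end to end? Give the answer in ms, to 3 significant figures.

5.02 ms

Per-hop transmission t_tx = L/R = 80000/63100000000 = 0.00126783 ms.
Per-hop propagation t_prop = 254000/210000000 = 1.20952 ms.
Pipeline fill: first packet needs 4·t_tx to clear all hops; remaining 138 packets each add one t_tx.
Total = (4+139-1)·t_tx + 4·t_prop = 142·0.00126783 + 4·1.20952 = 5.02 ms.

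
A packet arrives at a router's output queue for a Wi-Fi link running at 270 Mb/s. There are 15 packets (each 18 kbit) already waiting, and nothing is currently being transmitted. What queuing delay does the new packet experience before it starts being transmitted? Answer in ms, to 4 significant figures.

Each queued packet: L/R = 18000/270000000 = 0.0666667 ms.
15 queued → 1 ms.
Queuing delay = 1.000 ms.

1.000 ms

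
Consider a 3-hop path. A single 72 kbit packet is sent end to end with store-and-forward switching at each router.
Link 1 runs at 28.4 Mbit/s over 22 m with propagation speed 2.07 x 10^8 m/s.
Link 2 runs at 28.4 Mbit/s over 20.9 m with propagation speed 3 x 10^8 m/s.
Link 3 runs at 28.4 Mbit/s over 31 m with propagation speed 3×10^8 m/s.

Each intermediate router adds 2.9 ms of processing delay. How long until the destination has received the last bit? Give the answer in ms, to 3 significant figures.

13.4 ms

L = 72000 bits.
Transmission delay per hop = L/R = 72000/28400000 = 2.53521 ms; 3 hops → 7.60563 ms.
Propagation delays (d/s per hop): 0.00010628, 6.96667e-05, 0.000103333 ms; sum = 0.00027928 ms.
Processing at 2 router(s): 2 × 2.9 ms = 5.8 ms.
End-to-end = 13.4 ms.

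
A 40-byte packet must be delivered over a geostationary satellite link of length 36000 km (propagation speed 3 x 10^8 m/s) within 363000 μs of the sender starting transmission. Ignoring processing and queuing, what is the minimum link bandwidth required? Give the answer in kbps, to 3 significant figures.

L = 320 bits.
Propagation delay = 36000000 / 300000000 = 120000 μs.
Transmission budget = 363000 − 120000 = 243000 μs.
R ≥ L / t_tx = 320 bits / 0.243 s = 1.32 kbps.

1.32 kbps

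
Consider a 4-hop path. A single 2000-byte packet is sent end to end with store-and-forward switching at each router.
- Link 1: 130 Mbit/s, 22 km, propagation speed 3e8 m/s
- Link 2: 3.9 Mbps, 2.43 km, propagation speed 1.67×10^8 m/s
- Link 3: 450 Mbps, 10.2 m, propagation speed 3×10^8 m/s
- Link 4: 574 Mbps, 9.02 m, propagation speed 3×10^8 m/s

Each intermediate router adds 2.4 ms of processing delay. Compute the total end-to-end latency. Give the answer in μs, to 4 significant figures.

L = 2000 × 8 = 16000 bits.
Transmission delays (L/R per hop): 123.077, 4102.56, 35.5556, 27.8746 μs; sum = 4289.07 μs.
Propagation delays (d/s per hop): 73.3333, 14.5509, 0.034, 0.0300667 μs; sum = 87.9483 μs.
Processing at 3 router(s): 3 × 2.4 ms = 7200 μs.
End-to-end = 11580 μs.

11580 μs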